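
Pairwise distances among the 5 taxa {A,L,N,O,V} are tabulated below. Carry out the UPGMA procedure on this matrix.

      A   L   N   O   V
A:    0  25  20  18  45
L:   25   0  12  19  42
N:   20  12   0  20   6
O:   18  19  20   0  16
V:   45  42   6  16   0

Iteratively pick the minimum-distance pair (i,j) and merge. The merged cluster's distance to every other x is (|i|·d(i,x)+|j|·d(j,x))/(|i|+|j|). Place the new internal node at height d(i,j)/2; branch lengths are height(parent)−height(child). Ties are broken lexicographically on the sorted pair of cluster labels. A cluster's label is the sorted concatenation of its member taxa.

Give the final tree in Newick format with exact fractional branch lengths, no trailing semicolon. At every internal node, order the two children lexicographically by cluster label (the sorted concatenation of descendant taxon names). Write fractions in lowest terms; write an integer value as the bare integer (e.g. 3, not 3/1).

step 1: merge (N,V) at d=6; branch lengths N→3, V→3; new cluster NV
  updated: d(A,NV)=65/2, d(L,NV)=27, d(NV,O)=18
step 2: merge (A,O) at d=18; branch lengths A→9, O→9; new cluster AO
  updated: d(AO,L)=22, d(AO,NV)=101/4
step 3: merge (AO,L) at d=22; branch lengths AO→2, L→11; new cluster ALO
  updated: d(ALO,NV)=155/6
step 4: merge (ALO,NV) at d=155/6; branch lengths ALO→23/12, NV→119/12; new cluster ALNOV
final tree: (((A:9,O:9):2,L:11):23/12,(N:3,V:3):119/12)
total length: 293/6

(((A:9,O:9):2,L:11):23/12,(N:3,V:3):119/12)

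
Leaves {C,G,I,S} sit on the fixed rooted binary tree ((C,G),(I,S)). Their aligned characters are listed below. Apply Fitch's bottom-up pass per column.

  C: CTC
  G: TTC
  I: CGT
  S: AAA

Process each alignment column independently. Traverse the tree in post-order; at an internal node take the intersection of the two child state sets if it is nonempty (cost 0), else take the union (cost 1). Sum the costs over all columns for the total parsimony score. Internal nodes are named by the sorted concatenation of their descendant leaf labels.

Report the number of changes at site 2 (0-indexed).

[col 0] CG: children C:{C}, G:{T} ∪→ {C,T}; cost 1
[col 0] IS: children I:{C}, S:{A} ∪→ {A,C}; cost 1
[col 0] CGIS: children CG:{C,T}, IS:{A,C} ∩→ {C}; cost 0
[col 1] CG: children C:{T}, G:{T} ∩→ {T}; cost 0
[col 1] IS: children I:{G}, S:{A} ∪→ {A,G}; cost 1
[col 1] CGIS: children CG:{T}, IS:{A,G} ∪→ {A,G,T}; cost 1
[col 2] CG: children C:{C}, G:{C} ∩→ {C}; cost 0
[col 2] IS: children I:{T}, S:{A} ∪→ {A,T}; cost 1
[col 2] CGIS: children CG:{C}, IS:{A,T} ∪→ {A,C,T}; cost 1
per-site changes: [2, 2, 2]; total = 6

2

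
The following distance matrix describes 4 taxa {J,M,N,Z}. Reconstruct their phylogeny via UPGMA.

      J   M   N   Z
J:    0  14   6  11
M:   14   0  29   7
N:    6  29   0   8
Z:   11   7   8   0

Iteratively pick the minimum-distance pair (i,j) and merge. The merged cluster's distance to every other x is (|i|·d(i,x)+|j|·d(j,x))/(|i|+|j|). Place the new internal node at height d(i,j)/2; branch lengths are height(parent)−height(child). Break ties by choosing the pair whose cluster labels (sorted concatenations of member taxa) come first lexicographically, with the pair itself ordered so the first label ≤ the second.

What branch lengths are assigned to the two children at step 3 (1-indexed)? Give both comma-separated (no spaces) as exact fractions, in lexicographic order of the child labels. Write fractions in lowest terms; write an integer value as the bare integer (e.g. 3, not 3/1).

iteration 1: select J,N (d=6); attach at lengths (3, 3); label the merged cluster JN
  updated: d(JN,M)=43/2, d(JN,Z)=19/2
iteration 2: select M,Z (d=7); attach at lengths (7/2, 7/2); label the merged cluster MZ
  updated: d(JN,MZ)=31/2
iteration 3: select JN,MZ (d=31/2); attach at lengths (19/4, 17/4); label the merged cluster JMNZ
final tree: ((J:3,N:3):19/4,(M:7/2,Z:7/2):17/4)
total length: 22

19/4,17/4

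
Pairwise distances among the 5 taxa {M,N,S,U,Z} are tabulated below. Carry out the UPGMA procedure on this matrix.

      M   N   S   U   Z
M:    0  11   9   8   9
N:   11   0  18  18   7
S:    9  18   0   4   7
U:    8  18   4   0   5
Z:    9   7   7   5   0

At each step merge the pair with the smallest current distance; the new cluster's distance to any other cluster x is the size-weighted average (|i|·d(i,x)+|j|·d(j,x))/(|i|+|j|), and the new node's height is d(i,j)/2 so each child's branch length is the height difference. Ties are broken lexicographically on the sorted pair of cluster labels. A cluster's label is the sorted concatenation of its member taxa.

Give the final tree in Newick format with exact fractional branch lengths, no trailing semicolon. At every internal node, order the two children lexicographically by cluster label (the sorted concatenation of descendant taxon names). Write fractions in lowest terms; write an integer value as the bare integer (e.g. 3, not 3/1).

step 1: merge (S,U) at d=4; branch lengths S→2, U→2; new cluster SU
  updated: d(M,SU)=17/2, d(N,SU)=18, d(SU,Z)=6
step 2: merge (SU,Z) at d=6; branch lengths SU→1, Z→3; new cluster SUZ
  updated: d(M,SUZ)=26/3, d(N,SUZ)=43/3
step 3: merge (M,SUZ) at d=26/3; branch lengths M→13/3, SUZ→4/3; new cluster MSUZ
  updated: d(MSUZ,N)=27/2
step 4: merge (MSUZ,N) at d=27/2; branch lengths MSUZ→29/12, N→27/4; new cluster MNSUZ
final tree: ((M:13/3,((S:2,U:2):1,Z:3):4/3):29/12,N:27/4)
total length: 137/6

((M:13/3,((S:2,U:2):1,Z:3):4/3):29/12,N:27/4)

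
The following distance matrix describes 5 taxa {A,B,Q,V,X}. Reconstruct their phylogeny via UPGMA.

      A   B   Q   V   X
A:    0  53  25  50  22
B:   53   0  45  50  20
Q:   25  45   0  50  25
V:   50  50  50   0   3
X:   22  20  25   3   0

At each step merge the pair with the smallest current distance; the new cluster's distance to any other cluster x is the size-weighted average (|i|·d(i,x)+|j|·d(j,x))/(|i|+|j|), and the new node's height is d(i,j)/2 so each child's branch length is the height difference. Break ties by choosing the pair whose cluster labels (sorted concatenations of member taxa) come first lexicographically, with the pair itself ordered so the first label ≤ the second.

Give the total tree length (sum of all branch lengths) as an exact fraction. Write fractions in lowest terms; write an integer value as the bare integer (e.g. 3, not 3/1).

step 1: merge (V,X) at d=3; branch lengths V→3/2, X→3/2; new cluster VX
  updated: d(A,VX)=36, d(B,VX)=35, d(Q,VX)=75/2
step 2: merge (A,Q) at d=25; branch lengths A→25/2, Q→25/2; new cluster AQ
  updated: d(AQ,B)=49, d(AQ,VX)=147/4
step 3: merge (B,VX) at d=35; branch lengths B→35/2, VX→16; new cluster BVX
  updated: d(AQ,BVX)=245/6
step 4: merge (AQ,BVX) at d=245/6; branch lengths AQ→95/12, BVX→35/12; new cluster ABQVX
final tree: ((A:25/2,Q:25/2):95/12,(B:35/2,(V:3/2,X:3/2):16):35/12)
total length: 217/3

217/3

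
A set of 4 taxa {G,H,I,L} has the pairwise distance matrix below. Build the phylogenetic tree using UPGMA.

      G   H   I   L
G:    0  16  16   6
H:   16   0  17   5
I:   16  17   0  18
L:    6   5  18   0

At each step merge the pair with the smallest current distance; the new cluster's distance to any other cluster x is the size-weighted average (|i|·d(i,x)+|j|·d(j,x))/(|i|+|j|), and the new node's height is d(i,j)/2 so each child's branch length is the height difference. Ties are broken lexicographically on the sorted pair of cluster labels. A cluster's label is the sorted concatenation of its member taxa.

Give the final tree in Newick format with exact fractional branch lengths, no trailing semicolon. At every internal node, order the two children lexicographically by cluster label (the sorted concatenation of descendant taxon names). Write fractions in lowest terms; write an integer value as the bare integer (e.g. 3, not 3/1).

((G:11/2,(H:5/2,L:5/2):3):3,I:17/2)

step 1: merge (H,L) at d=5; branch lengths H→5/2, L→5/2; new cluster HL
  updated: d(G,HL)=11, d(HL,I)=35/2
step 2: merge (G,HL) at d=11; branch lengths G→11/2, HL→3; new cluster GHL
  updated: d(GHL,I)=17
step 3: merge (GHL,I) at d=17; branch lengths GHL→3, I→17/2; new cluster GHIL
final tree: ((G:11/2,(H:5/2,L:5/2):3):3,I:17/2)
total length: 25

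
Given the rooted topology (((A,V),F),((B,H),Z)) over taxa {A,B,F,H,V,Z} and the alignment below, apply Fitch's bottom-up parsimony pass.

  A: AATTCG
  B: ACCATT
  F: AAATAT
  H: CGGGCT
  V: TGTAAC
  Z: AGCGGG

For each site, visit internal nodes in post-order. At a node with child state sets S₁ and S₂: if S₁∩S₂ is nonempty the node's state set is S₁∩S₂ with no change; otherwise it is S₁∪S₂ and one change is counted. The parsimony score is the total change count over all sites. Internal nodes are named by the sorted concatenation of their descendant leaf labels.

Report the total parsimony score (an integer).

18

[col 0] AV: children A:{A}, V:{T} ∪→ {A,T}; cost 1
[col 0] AFV: children AV:{A,T}, F:{A} ∩→ {A}; cost 0
[col 0] BH: children B:{A}, H:{C} ∪→ {A,C}; cost 1
[col 0] BHZ: children BH:{A,C}, Z:{A} ∩→ {A}; cost 0
[col 0] ABFHVZ: children AFV:{A}, BHZ:{A} ∩→ {A}; cost 0
[col 1] AV: children A:{A}, V:{G} ∪→ {A,G}; cost 1
[col 1] AFV: children AV:{A,G}, F:{A} ∩→ {A}; cost 0
[col 1] BH: children B:{C}, H:{G} ∪→ {C,G}; cost 1
[col 1] BHZ: children BH:{C,G}, Z:{G} ∩→ {G}; cost 0
[col 1] ABFHVZ: children AFV:{A}, BHZ:{G} ∪→ {A,G}; cost 1
[col 2] AV: children A:{T}, V:{T} ∩→ {T}; cost 0
[col 2] AFV: children AV:{T}, F:{A} ∪→ {A,T}; cost 1
[col 2] BH: children B:{C}, H:{G} ∪→ {C,G}; cost 1
[col 2] BHZ: children BH:{C,G}, Z:{C} ∩→ {C}; cost 0
[col 2] ABFHVZ: children AFV:{A,T}, BHZ:{C} ∪→ {A,C,T}; cost 1
[col 3] AV: children A:{T}, V:{A} ∪→ {A,T}; cost 1
[col 3] AFV: children AV:{A,T}, F:{T} ∩→ {T}; cost 0
[col 3] BH: children B:{A}, H:{G} ∪→ {A,G}; cost 1
[col 3] BHZ: children BH:{A,G}, Z:{G} ∩→ {G}; cost 0
[col 3] ABFHVZ: children AFV:{T}, BHZ:{G} ∪→ {G,T}; cost 1
[col 4] AV: children A:{C}, V:{A} ∪→ {A,C}; cost 1
[col 4] AFV: children AV:{A,C}, F:{A} ∩→ {A}; cost 0
[col 4] BH: children B:{T}, H:{C} ∪→ {C,T}; cost 1
[col 4] BHZ: children BH:{C,T}, Z:{G} ∪→ {C,G,T}; cost 1
[col 4] ABFHVZ: children AFV:{A}, BHZ:{C,G,T} ∪→ {A,C,G,T}; cost 1
[col 5] AV: children A:{G}, V:{C} ∪→ {C,G}; cost 1
[col 5] AFV: children AV:{C,G}, F:{T} ∪→ {C,G,T}; cost 1
[col 5] BH: children B:{T}, H:{T} ∩→ {T}; cost 0
[col 5] BHZ: children BH:{T}, Z:{G} ∪→ {G,T}; cost 1
[col 5] ABFHVZ: children AFV:{C,G,T}, BHZ:{G,T} ∩→ {G,T}; cost 0
per-site changes: [2, 3, 3, 3, 4, 3]; total = 18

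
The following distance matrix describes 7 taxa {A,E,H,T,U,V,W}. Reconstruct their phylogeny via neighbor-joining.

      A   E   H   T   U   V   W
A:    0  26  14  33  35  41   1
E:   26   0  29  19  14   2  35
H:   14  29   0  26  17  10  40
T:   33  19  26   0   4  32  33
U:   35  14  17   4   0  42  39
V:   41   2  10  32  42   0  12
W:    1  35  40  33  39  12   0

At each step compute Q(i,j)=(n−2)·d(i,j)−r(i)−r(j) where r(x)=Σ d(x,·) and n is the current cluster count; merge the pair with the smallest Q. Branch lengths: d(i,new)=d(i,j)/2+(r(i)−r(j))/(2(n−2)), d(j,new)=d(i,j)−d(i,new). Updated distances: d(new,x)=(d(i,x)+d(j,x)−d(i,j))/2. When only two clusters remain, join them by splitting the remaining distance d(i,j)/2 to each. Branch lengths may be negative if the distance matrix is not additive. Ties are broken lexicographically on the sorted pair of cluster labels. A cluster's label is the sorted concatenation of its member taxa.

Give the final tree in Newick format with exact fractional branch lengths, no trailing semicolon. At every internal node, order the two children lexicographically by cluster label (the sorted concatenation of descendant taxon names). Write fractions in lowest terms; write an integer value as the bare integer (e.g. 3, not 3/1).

step 1: merge (A,W) at d=1, Q=-305; branch lengths A→-1/2, W→3/2; new cluster AW
  updated: d(AW,E)=30, d(AW,H)=53/2, d(AW,T)=65/2, d(AW,U)=73/2, d(AW,V)=26
step 2: merge (T,U) at d=4, Q=-211; branch lengths T→2, U→2; new cluster TU
  updated: d(AW,TU)=65/2, d(E,TU)=29/2, d(H,TU)=39/2, d(TU,V)=35
step 3: merge (E,V) at d=2, Q=-285/2; branch lengths E→17/12, V→7/12; new cluster EV
  updated: d(AW,EV)=27, d(EV,H)=37/2, d(EV,TU)=95/4
step 4: merge (AW,EV) at d=27, Q=-405/4; branch lengths AW→283/16, EV→149/16; new cluster AEVW
  updated: d(AEVW,H)=9, d(AEVW,TU)=117/8
step 5: merge (AEVW,H) at d=9, Q=-345/8; branch lengths AEVW→33/16, H→111/16; new cluster AEHVW
  updated: d(AEHVW,TU)=201/16
step 6: merge (AEHVW,TU) at d=201/16; branch lengths AEHVW→201/32, TU→201/32; new cluster AEHTUVW
final tree: ((((A:-1/2,W:3/2):283/16,(E:17/12,V:7/12):149/16):33/16,H:111/16):201/32,(T:2,U:2):201/32)
total length: 889/16

((((A:-1/2,W:3/2):283/16,(E:17/12,V:7/12):149/16):33/16,H:111/16):201/32,(T:2,U:2):201/32)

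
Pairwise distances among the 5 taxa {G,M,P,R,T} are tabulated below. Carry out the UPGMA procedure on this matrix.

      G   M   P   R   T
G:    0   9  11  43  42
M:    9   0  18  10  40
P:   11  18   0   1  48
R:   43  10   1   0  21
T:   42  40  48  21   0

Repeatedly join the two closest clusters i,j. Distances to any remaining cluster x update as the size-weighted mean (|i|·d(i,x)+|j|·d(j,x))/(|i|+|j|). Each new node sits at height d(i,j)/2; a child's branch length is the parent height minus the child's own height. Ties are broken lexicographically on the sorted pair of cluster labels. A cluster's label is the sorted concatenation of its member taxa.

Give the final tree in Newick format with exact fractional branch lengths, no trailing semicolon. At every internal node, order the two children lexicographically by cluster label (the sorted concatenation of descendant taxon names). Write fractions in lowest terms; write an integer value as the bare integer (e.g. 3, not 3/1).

1. join P+R (d=1) ⇒ PR; edges |P|=1/2, |R|=1/2
  updated: d(G,PR)=27, d(M,PR)=14, d(PR,T)=69/2
2. join G+M (d=9) ⇒ GM; edges |G|=9/2, |M|=9/2
  updated: d(GM,PR)=41/2, d(GM,T)=41
3. join GM+PR (d=41/2) ⇒ GMPR; edges |GM|=23/4, |PR|=39/4
  updated: d(GMPR,T)=151/4
4. join GMPR+T (d=151/4) ⇒ GMPRT; edges |GMPR|=69/8, |T|=151/8
final tree: (((G:9/2,M:9/2):23/4,(P:1/2,R:1/2):39/4):69/8,T:151/8)
total length: 53

(((G:9/2,M:9/2):23/4,(P:1/2,R:1/2):39/4):69/8,T:151/8)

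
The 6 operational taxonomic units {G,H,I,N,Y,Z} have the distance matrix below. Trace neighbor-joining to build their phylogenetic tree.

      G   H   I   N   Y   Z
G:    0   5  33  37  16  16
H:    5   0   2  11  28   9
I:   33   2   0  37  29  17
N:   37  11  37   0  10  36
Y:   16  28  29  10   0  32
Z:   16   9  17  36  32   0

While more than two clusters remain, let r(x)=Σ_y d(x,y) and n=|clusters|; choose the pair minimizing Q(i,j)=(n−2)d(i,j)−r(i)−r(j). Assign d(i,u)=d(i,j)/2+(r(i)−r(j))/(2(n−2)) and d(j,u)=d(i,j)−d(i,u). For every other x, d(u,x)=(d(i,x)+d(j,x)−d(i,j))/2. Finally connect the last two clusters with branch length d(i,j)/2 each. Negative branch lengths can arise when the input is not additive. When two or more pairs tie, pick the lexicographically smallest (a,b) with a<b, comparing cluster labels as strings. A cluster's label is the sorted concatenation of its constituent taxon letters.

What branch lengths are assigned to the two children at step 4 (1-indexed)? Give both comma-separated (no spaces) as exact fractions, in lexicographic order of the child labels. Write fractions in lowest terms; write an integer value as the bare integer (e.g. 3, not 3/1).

65/16,69/16

step 1: merge (N,Y) at d=10, Q=-206; branch lengths N→7, Y→3; new cluster NY
  updated: d(G,NY)=43/2, d(H,NY)=29/2, d(I,NY)=28, d(NY,Z)=29
step 2: merge (H,I) at d=2, Q=-209/2; branch lengths H→-29/4, I→37/4; new cluster HI
  updated: d(G,HI)=18, d(HI,NY)=81/4, d(HI,Z)=12
step 3: merge (G,NY) at d=43/2, Q=-333/4; branch lengths G→111/16, NY→233/16; new cluster GNY
  updated: d(GNY,HI)=67/8, d(GNY,Z)=47/4
step 4: merge (GNY,HI) at d=67/8, Q=-257/8; branch lengths GNY→65/16, HI→69/16; new cluster GHINY
  updated: d(GHINY,Z)=123/16
step 5: merge (GHINY,Z) at d=123/16; branch lengths GHINY→123/32, Z→123/32; new cluster GHINYZ
final tree: (((G:111/16,(N:7,Y:3):233/16):65/16,(H:-29/4,I:37/4):69/16):123/32,Z:123/32)
total length: 793/16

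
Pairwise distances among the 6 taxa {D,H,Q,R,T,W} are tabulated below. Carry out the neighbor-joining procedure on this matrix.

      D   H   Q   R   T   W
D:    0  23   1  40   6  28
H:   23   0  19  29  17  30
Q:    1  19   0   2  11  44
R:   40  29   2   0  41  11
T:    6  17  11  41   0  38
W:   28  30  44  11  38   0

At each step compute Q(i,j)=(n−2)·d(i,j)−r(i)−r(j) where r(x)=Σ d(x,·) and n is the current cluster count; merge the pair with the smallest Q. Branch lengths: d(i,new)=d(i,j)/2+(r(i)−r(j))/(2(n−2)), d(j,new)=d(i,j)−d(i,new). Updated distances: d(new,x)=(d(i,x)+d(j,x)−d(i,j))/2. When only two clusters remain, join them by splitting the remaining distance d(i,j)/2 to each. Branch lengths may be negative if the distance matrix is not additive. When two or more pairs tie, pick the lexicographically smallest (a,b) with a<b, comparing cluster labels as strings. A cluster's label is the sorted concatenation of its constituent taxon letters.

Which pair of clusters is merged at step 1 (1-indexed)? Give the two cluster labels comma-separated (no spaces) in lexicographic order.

R,W

step 1: merge (R,W) at d=11, Q=-230; branch lengths R→2, W→9; new cluster RW
  updated: d(D,RW)=57/2, d(H,RW)=24, d(Q,RW)=35/2, d(RW,T)=34
step 2: merge (H,RW) at d=24, Q=-115; branch lengths H→17/2, RW→31/2; new cluster HRW
  updated: d(D,HRW)=55/4, d(HRW,Q)=25/4, d(HRW,T)=27/2
step 3: merge (D,T) at d=6, Q=-157/4; branch lengths D→9/16, T→87/16; new cluster DT
  updated: d(DT,HRW)=85/8, d(DT,Q)=3
step 4: merge (DT,HRW) at d=85/8, Q=-159/8; branch lengths DT→59/16, HRW→111/16; new cluster DHRTW
  updated: d(DHRTW,Q)=-11/16
step 5: merge (DHRTW,Q) at d=-11/16; branch lengths DHRTW→-11/32, Q→-11/32; new cluster DHQRTW
final tree: (((D:9/16,T:87/16):59/16,(H:17/2,(R:2,W:9):31/2):111/16):-11/32,Q:-11/32)
total length: 815/16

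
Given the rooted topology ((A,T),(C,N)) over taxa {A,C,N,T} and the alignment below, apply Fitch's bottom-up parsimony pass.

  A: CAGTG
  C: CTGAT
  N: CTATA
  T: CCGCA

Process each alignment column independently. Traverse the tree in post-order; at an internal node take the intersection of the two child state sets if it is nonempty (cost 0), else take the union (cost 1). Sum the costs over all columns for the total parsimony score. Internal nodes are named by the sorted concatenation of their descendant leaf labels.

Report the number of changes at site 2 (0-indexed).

[col 0] AT: children A:{C}, T:{C} ∩→ {C}; cost 0
[col 0] CN: children C:{C}, N:{C} ∩→ {C}; cost 0
[col 0] ACNT: children AT:{C}, CN:{C} ∩→ {C}; cost 0
[col 1] AT: children A:{A}, T:{C} ∪→ {A,C}; cost 1
[col 1] CN: children C:{T}, N:{T} ∩→ {T}; cost 0
[col 1] ACNT: children AT:{A,C}, CN:{T} ∪→ {A,C,T}; cost 1
[col 2] AT: children A:{G}, T:{G} ∩→ {G}; cost 0
[col 2] CN: children C:{G}, N:{A} ∪→ {A,G}; cost 1
[col 2] ACNT: children AT:{G}, CN:{A,G} ∩→ {G}; cost 0
[col 3] AT: children A:{T}, T:{C} ∪→ {C,T}; cost 1
[col 3] CN: children C:{A}, N:{T} ∪→ {A,T}; cost 1
[col 3] ACNT: children AT:{C,T}, CN:{A,T} ∩→ {T}; cost 0
[col 4] AT: children A:{G}, T:{A} ∪→ {A,G}; cost 1
[col 4] CN: children C:{T}, N:{A} ∪→ {A,T}; cost 1
[col 4] ACNT: children AT:{A,G}, CN:{A,T} ∩→ {A}; cost 0
per-site changes: [0, 2, 1, 2, 2]; total = 7

1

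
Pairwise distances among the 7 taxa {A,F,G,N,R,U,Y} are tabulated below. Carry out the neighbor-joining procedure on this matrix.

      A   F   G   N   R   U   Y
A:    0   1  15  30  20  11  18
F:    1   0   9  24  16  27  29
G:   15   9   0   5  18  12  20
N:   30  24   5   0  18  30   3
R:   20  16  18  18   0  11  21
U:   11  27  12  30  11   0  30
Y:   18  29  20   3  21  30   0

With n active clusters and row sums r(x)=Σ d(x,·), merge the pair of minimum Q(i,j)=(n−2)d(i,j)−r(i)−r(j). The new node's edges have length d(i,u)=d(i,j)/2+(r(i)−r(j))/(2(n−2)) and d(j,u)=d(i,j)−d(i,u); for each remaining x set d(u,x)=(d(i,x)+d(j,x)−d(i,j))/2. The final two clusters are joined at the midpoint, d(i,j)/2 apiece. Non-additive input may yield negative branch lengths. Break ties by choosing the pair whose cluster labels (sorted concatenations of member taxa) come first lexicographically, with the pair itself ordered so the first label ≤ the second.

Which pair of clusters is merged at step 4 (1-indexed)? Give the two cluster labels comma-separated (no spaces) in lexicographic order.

AF,RU

step 1: merge (N,Y) at d=3, Q=-216; branch lengths N→2/5, Y→13/5; new cluster NY
  updated: d(A,NY)=45/2, d(F,NY)=25, d(G,NY)=11, d(NY,R)=18, d(NY,U)=57/2
step 2: merge (A,F) at d=1, Q=-287/2; branch lengths A→-9/16, F→25/16; new cluster AF
  updated: d(AF,G)=23/2, d(AF,NY)=93/4, d(AF,R)=35/2, d(AF,U)=37/2
step 3: merge (R,U) at d=11, Q=-203/2; branch lengths R→55/12, U→77/12; new cluster RU
  updated: d(AF,RU)=25/2, d(G,RU)=19/2, d(NY,RU)=71/4
step 4: merge (AF,RU) at d=25/2, Q=-62; branch lengths AF→65/8, RU→35/8; new cluster AFRU
  updated: d(AFRU,G)=17/4, d(AFRU,NY)=57/4
step 5: merge (AFRU,G) at d=17/4, Q=-59/2; branch lengths AFRU→15/4, G→1/2; new cluster AFGRU
  updated: d(AFGRU,NY)=21/2
step 6: merge (AFGRU,NY) at d=21/2; branch lengths AFGRU→21/4, NY→21/4; new cluster AFGNRUY
final tree: ((((A:-9/16,F:25/16):65/8,(R:55/12,U:77/12):35/8):15/4,G:1/2):21/4,(N:2/5,Y:13/5):21/4)
total length: 169/4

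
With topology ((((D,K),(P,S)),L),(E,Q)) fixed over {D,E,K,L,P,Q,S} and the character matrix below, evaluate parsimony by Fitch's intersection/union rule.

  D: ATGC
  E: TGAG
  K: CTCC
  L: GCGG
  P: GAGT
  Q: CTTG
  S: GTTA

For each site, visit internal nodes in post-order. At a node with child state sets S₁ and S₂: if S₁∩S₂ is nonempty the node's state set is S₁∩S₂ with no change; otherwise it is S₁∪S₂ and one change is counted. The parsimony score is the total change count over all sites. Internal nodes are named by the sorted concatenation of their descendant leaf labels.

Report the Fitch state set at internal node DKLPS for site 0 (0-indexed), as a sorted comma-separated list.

G

site 0, node DK: D={A} ∪ K={C} → {A,C} (+1)
site 0, node PS: P={G} ∩ S={G} → {G} (+0)
site 0, node DKPS: DK={A,C} ∪ PS={G} → {A,C,G} (+1)
site 0, node DKLPS: DKPS={A,C,G} ∩ L={G} → {G} (+0)
site 0, node EQ: E={T} ∪ Q={C} → {C,T} (+1)
site 0, node DEKLPQS: DKLPS={G} ∪ EQ={C,T} → {C,G,T} (+1)
site 1, node DK: D={T} ∩ K={T} → {T} (+0)
site 1, node PS: P={A} ∪ S={T} → {A,T} (+1)
site 1, node DKPS: DK={T} ∩ PS={A,T} → {T} (+0)
site 1, node DKLPS: DKPS={T} ∪ L={C} → {C,T} (+1)
site 1, node EQ: E={G} ∪ Q={T} → {G,T} (+1)
site 1, node DEKLPQS: DKLPS={C,T} ∩ EQ={G,T} → {T} (+0)
site 2, node DK: D={G} ∪ K={C} → {C,G} (+1)
site 2, node PS: P={G} ∪ S={T} → {G,T} (+1)
site 2, node DKPS: DK={C,G} ∩ PS={G,T} → {G} (+0)
site 2, node DKLPS: DKPS={G} ∩ L={G} → {G} (+0)
site 2, node EQ: E={A} ∪ Q={T} → {A,T} (+1)
site 2, node DEKLPQS: DKLPS={G} ∪ EQ={A,T} → {A,G,T} (+1)
site 3, node DK: D={C} ∩ K={C} → {C} (+0)
site 3, node PS: P={T} ∪ S={A} → {A,T} (+1)
site 3, node DKPS: DK={C} ∪ PS={A,T} → {A,C,T} (+1)
site 3, node DKLPS: DKPS={A,C,T} ∪ L={G} → {A,C,G,T} (+1)
site 3, node EQ: E={G} ∩ Q={G} → {G} (+0)
site 3, node DEKLPQS: DKLPS={A,C,G,T} ∩ EQ={G} → {G} (+0)
per-site changes: [4, 3, 4, 3]; total = 14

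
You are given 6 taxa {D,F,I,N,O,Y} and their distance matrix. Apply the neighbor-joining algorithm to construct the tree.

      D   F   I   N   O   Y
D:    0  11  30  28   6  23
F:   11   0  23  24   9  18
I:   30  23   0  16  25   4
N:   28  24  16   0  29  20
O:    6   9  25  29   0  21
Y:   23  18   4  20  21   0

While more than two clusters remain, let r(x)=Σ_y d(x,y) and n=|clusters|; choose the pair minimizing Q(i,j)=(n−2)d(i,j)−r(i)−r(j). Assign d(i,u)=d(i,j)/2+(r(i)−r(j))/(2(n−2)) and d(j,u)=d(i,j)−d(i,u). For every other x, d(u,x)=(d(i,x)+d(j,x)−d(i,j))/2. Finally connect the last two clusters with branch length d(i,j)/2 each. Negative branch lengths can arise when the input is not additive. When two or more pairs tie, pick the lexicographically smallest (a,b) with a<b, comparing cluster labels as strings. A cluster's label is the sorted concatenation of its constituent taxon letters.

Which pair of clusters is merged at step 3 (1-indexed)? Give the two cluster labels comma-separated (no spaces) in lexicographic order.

step 1: merge (I,Y) at d=4, Q=-168; branch lengths I→7/2, Y→1/2; new cluster IY
  updated: d(D,IY)=49/2, d(F,IY)=37/2, d(IY,N)=16, d(IY,O)=21
step 2: merge (IY,N) at d=16, Q=-129; branch lengths IY→31/6, N→65/6; new cluster INY
  updated: d(D,INY)=73/4, d(F,INY)=53/4, d(INY,O)=17
step 3: merge (D,O) at d=6, Q=-221/4; branch lengths D→61/16, O→35/16; new cluster DO
  updated: d(DO,F)=7, d(DO,INY)=117/8
step 4: merge (DO,F) at d=7, Q=-279/8; branch lengths DO→67/16, F→45/16; new cluster DFO
  updated: d(DFO,INY)=167/16
step 5: merge (DFO,INY) at d=167/16; branch lengths DFO→167/32, INY→167/32; new cluster DFINOY
final tree: (((D:61/16,O:35/16):67/16,F:45/16):167/32,((I:7/2,Y:1/2):31/6,N:65/6):167/32)
total length: 695/16

D,O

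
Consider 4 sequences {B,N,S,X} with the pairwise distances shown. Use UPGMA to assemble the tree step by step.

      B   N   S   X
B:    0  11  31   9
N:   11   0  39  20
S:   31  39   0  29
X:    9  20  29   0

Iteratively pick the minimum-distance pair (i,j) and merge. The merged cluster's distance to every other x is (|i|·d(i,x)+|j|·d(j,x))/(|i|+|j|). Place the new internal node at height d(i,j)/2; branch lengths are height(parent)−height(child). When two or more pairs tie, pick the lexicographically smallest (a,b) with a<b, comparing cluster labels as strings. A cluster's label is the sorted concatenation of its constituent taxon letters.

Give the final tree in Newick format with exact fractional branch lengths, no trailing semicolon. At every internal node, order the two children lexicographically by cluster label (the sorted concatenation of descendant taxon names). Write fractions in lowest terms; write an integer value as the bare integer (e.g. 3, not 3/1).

(((B:9/2,X:9/2):13/4,N:31/4):35/4,S:33/2)

iteration 1: select B,X (d=9); attach at lengths (9/2, 9/2); label the merged cluster BX
  updated: d(BX,N)=31/2, d(BX,S)=30
iteration 2: select BX,N (d=31/2); attach at lengths (13/4, 31/4); label the merged cluster BNX
  updated: d(BNX,S)=33
iteration 3: select BNX,S (d=33); attach at lengths (35/4, 33/2); label the merged cluster BNSX
final tree: (((B:9/2,X:9/2):13/4,N:31/4):35/4,S:33/2)
total length: 181/4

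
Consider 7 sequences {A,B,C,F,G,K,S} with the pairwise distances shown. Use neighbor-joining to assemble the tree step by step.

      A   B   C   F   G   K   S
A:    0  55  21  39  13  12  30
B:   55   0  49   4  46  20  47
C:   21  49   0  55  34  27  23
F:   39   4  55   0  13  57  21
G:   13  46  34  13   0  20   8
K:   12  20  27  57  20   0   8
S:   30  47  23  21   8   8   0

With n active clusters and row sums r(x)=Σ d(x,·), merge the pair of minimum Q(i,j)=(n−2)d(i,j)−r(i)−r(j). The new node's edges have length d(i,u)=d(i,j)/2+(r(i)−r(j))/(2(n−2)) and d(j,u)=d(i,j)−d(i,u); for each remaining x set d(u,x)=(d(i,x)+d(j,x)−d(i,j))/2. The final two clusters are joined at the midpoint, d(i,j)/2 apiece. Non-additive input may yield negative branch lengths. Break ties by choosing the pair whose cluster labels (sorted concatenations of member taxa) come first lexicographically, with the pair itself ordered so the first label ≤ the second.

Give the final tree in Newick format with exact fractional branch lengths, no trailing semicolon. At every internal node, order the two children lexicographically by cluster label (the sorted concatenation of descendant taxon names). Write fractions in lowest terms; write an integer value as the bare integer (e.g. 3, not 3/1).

1. join B+F (d=4, Q=-390) ⇒ BF; edges |B|=26/5, |F|=-6/5
  updated: d(A,BF)=45, d(BF,C)=50, d(BF,G)=55/2, d(BF,K)=73/2, d(BF,S)=32
2. join A+C (d=21, Q=-192) ⇒ AC; edges |A|=25/4, |C|=59/4
  updated: d(AC,BF)=37, d(AC,G)=13, d(AC,K)=9, d(AC,S)=16
3. join AC+K (d=9, Q=-243/2) ⇒ ACK; edges |AC|=19/4, |K|=17/4
  updated: d(ACK,BF)=129/4, d(ACK,G)=12, d(ACK,S)=15/2
4. join ACK+S (d=15/2, Q=-337/4) ⇒ ACKS; edges |ACK|=77/16, |S|=43/16
  updated: d(ACKS,BF)=227/8, d(ACKS,G)=25/4
5. join ACKS+BF (d=227/8, Q=-497/8) ⇒ ABCFKS; edges |ACKS|=57/16, |BF|=397/16
  updated: d(ABCFKS,G)=43/16
6. join ABCFKS+G (d=43/16) ⇒ ABCFGKS; edges |ABCFKS|=43/32, |G|=43/32
final tree: (((((A:25/4,C:59/4):19/4,K:17/4):77/16,S:43/16):57/16,(B:26/5,F:-6/5):397/16):43/32,G:43/32)
total length: 1161/16

(((((A:25/4,C:59/4):19/4,K:17/4):77/16,S:43/16):57/16,(B:26/5,F:-6/5):397/16):43/32,G:43/32)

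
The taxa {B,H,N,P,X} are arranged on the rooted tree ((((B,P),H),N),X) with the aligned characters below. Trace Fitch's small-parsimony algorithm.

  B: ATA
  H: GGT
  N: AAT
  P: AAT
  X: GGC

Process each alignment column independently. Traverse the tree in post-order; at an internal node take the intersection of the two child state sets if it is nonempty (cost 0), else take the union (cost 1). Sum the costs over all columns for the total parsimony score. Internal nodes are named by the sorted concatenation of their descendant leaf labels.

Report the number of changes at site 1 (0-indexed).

[col 0] BP: children B:{A}, P:{A} ∩→ {A}; cost 0
[col 0] BHP: children BP:{A}, H:{G} ∪→ {A,G}; cost 1
[col 0] BHNP: children BHP:{A,G}, N:{A} ∩→ {A}; cost 0
[col 0] BHNPX: children BHNP:{A}, X:{G} ∪→ {A,G}; cost 1
[col 1] BP: children B:{T}, P:{A} ∪→ {A,T}; cost 1
[col 1] BHP: children BP:{A,T}, H:{G} ∪→ {A,G,T}; cost 1
[col 1] BHNP: children BHP:{A,G,T}, N:{A} ∩→ {A}; cost 0
[col 1] BHNPX: children BHNP:{A}, X:{G} ∪→ {A,G}; cost 1
[col 2] BP: children B:{A}, P:{T} ∪→ {A,T}; cost 1
[col 2] BHP: children BP:{A,T}, H:{T} ∩→ {T}; cost 0
[col 2] BHNP: children BHP:{T}, N:{T} ∩→ {T}; cost 0
[col 2] BHNPX: children BHNP:{T}, X:{C} ∪→ {C,T}; cost 1
per-site changes: [2, 3, 2]; total = 7

3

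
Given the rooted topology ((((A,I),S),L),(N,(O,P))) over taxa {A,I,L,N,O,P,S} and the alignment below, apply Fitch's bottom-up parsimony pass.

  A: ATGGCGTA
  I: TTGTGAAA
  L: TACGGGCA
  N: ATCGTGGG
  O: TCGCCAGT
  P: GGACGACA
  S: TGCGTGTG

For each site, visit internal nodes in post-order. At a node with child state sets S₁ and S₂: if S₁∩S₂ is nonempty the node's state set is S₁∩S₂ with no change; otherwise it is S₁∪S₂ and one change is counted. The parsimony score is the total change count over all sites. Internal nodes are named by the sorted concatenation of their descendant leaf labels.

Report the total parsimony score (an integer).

AI@0: {A} ∪ {T} = {A,T} (union, +1)
AIS@0: {A,T} ∩ {T} = {T} (intersection, +0)
AILS@0: {T} ∩ {T} = {T} (intersection, +0)
OP@0: {T} ∪ {G} = {G,T} (union, +1)
NOP@0: {A} ∪ {G,T} = {A,G,T} (union, +1)
AILNOPS@0: {T} ∩ {A,G,T} = {T} (intersection, +0)
AI@1: {T} ∩ {T} = {T} (intersection, +0)
AIS@1: {T} ∪ {G} = {G,T} (union, +1)
AILS@1: {G,T} ∪ {A} = {A,G,T} (union, +1)
OP@1: {C} ∪ {G} = {C,G} (union, +1)
NOP@1: {T} ∪ {C,G} = {C,G,T} (union, +1)
AILNOPS@1: {A,G,T} ∩ {C,G,T} = {G,T} (intersection, +0)
AI@2: {G} ∩ {G} = {G} (intersection, +0)
AIS@2: {G} ∪ {C} = {C,G} (union, +1)
AILS@2: {C,G} ∩ {C} = {C} (intersection, +0)
OP@2: {G} ∪ {A} = {A,G} (union, +1)
NOP@2: {C} ∪ {A,G} = {A,C,G} (union, +1)
AILNOPS@2: {C} ∩ {A,C,G} = {C} (intersection, +0)
AI@3: {G} ∪ {T} = {G,T} (union, +1)
AIS@3: {G,T} ∩ {G} = {G} (intersection, +0)
AILS@3: {G} ∩ {G} = {G} (intersection, +0)
OP@3: {C} ∩ {C} = {C} (intersection, +0)
NOP@3: {G} ∪ {C} = {C,G} (union, +1)
AILNOPS@3: {G} ∩ {C,G} = {G} (intersection, +0)
AI@4: {C} ∪ {G} = {C,G} (union, +1)
AIS@4: {C,G} ∪ {T} = {C,G,T} (union, +1)
AILS@4: {C,G,T} ∩ {G} = {G} (intersection, +0)
OP@4: {C} ∪ {G} = {C,G} (union, +1)
NOP@4: {T} ∪ {C,G} = {C,G,T} (union, +1)
AILNOPS@4: {G} ∩ {C,G,T} = {G} (intersection, +0)
AI@5: {G} ∪ {A} = {A,G} (union, +1)
AIS@5: {A,G} ∩ {G} = {G} (intersection, +0)
AILS@5: {G} ∩ {G} = {G} (intersection, +0)
OP@5: {A} ∩ {A} = {A} (intersection, +0)
NOP@5: {G} ∪ {A} = {A,G} (union, +1)
AILNOPS@5: {G} ∩ {A,G} = {G} (intersection, +0)
AI@6: {T} ∪ {A} = {A,T} (union, +1)
AIS@6: {A,T} ∩ {T} = {T} (intersection, +0)
AILS@6: {T} ∪ {C} = {C,T} (union, +1)
OP@6: {G} ∪ {C} = {C,G} (union, +1)
NOP@6: {G} ∩ {C,G} = {G} (intersection, +0)
AILNOPS@6: {C,T} ∪ {G} = {C,G,T} (union, +1)
AI@7: {A} ∩ {A} = {A} (intersection, +0)
AIS@7: {A} ∪ {G} = {A,G} (union, +1)
AILS@7: {A,G} ∩ {A} = {A} (intersection, +0)
OP@7: {T} ∪ {A} = {A,T} (union, +1)
NOP@7: {G} ∪ {A,T} = {A,G,T} (union, +1)
AILNOPS@7: {A} ∩ {A,G,T} = {A} (intersection, +0)
per-site changes: [3, 4, 3, 2, 4, 2, 4, 3]; total = 25

25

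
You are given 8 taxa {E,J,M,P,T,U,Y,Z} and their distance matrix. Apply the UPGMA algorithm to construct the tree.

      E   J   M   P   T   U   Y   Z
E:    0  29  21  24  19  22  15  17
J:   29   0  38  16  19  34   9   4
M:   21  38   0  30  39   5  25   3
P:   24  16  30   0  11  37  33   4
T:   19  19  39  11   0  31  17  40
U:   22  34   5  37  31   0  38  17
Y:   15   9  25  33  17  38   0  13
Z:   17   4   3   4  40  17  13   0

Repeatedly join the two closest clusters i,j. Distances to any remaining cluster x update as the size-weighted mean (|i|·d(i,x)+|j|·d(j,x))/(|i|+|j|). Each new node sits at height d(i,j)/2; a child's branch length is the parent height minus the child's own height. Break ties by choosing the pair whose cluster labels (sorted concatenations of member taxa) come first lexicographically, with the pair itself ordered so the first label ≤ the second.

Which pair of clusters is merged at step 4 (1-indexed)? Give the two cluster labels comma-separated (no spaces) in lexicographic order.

iteration 1: select M,Z (d=3); attach at lengths (3/2, 3/2); label the merged cluster MZ
  updated: d(E,MZ)=19, d(J,MZ)=21, d(MZ,P)=17, d(MZ,T)=79/2, d(MZ,U)=11, d(MZ,Y)=19
iteration 2: select J,Y (d=9); attach at lengths (9/2, 9/2); label the merged cluster JY
  updated: d(E,JY)=22, d(JY,MZ)=20, d(JY,P)=49/2, d(JY,T)=18, d(JY,U)=36
iteration 3: select MZ,U (d=11); attach at lengths (4, 11/2); label the merged cluster MUZ
  updated: d(E,MUZ)=20, d(JY,MUZ)=76/3, d(MUZ,P)=71/3, d(MUZ,T)=110/3
iteration 4: select P,T (d=11); attach at lengths (11/2, 11/2); label the merged cluster PT
  updated: d(E,PT)=43/2, d(JY,PT)=85/4, d(MUZ,PT)=181/6
iteration 5: select E,MUZ (d=20); attach at lengths (10, 9/2); label the merged cluster EMUZ
  updated: d(EMUZ,JY)=49/2, d(EMUZ,PT)=28
iteration 6: select JY,PT (d=85/4); attach at lengths (49/8, 41/8); label the merged cluster JPTY
  updated: d(EMUZ,JPTY)=105/4
iteration 7: select EMUZ,JPTY (d=105/4); attach at lengths (25/8, 5/2); label the merged cluster EJMPTUYZ
final tree: ((E:10,((M:3/2,Z:3/2):4,U:11/2):9/2):25/8,((J:9/2,Y:9/2):49/8,(P:11/2,T:11/2):41/8):5/2)
total length: 511/8

P,T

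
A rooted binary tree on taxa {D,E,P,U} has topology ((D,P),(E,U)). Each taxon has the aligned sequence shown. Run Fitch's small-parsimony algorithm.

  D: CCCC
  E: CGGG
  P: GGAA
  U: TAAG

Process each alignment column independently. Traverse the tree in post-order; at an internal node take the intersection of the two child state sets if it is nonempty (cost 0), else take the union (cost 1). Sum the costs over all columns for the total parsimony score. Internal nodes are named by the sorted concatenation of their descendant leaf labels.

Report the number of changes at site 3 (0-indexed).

[col 0] DP: children D:{C}, P:{G} ∪→ {C,G}; cost 1
[col 0] EU: children E:{C}, U:{T} ∪→ {C,T}; cost 1
[col 0] DEPU: children DP:{C,G}, EU:{C,T} ∩→ {C}; cost 0
[col 1] DP: children D:{C}, P:{G} ∪→ {C,G}; cost 1
[col 1] EU: children E:{G}, U:{A} ∪→ {A,G}; cost 1
[col 1] DEPU: children DP:{C,G}, EU:{A,G} ∩→ {G}; cost 0
[col 2] DP: children D:{C}, P:{A} ∪→ {A,C}; cost 1
[col 2] EU: children E:{G}, U:{A} ∪→ {A,G}; cost 1
[col 2] DEPU: children DP:{A,C}, EU:{A,G} ∩→ {A}; cost 0
[col 3] DP: children D:{C}, P:{A} ∪→ {A,C}; cost 1
[col 3] EU: children E:{G}, U:{G} ∩→ {G}; cost 0
[col 3] DEPU: children DP:{A,C}, EU:{G} ∪→ {A,C,G}; cost 1
per-site changes: [2, 2, 2, 2]; total = 8

2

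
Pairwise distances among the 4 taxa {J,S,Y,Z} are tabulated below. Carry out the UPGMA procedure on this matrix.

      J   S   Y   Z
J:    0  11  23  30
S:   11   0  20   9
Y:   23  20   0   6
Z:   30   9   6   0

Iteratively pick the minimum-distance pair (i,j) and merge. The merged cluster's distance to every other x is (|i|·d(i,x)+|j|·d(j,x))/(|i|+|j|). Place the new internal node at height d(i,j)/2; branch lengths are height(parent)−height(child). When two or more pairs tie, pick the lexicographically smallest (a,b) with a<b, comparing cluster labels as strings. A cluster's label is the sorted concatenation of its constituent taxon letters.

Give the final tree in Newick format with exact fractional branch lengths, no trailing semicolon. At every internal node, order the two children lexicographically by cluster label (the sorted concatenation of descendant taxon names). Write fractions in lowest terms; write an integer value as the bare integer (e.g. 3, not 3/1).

iteration 1: select Y,Z (d=6); attach at lengths (3, 3); label the merged cluster YZ
  updated: d(J,YZ)=53/2, d(S,YZ)=29/2
iteration 2: select J,S (d=11); attach at lengths (11/2, 11/2); label the merged cluster JS
  updated: d(JS,YZ)=41/2
iteration 3: select JS,YZ (d=41/2); attach at lengths (19/4, 29/4); label the merged cluster JSYZ
final tree: ((J:11/2,S:11/2):19/4,(Y:3,Z:3):29/4)
total length: 29

((J:11/2,S:11/2):19/4,(Y:3,Z:3):29/4)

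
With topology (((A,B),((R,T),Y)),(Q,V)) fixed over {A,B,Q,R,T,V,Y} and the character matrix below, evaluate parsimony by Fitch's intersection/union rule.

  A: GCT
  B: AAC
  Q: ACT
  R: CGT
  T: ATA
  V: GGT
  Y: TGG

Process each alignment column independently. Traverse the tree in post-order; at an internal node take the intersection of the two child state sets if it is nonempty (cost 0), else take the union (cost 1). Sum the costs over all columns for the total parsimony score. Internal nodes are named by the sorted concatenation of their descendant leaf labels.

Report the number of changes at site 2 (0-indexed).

site 0, node AB: A={G} ∪ B={A} → {A,G} (+1)
site 0, node RT: R={C} ∪ T={A} → {A,C} (+1)
site 0, node RTY: RT={A,C} ∪ Y={T} → {A,C,T} (+1)
site 0, node ABRTY: AB={A,G} ∩ RTY={A,C,T} → {A} (+0)
site 0, node QV: Q={A} ∪ V={G} → {A,G} (+1)
site 0, node ABQRTVY: ABRTY={A} ∩ QV={A,G} → {A} (+0)
site 1, node AB: A={C} ∪ B={A} → {A,C} (+1)
site 1, node RT: R={G} ∪ T={T} → {G,T} (+1)
site 1, node RTY: RT={G,T} ∩ Y={G} → {G} (+0)
site 1, node ABRTY: AB={A,C} ∪ RTY={G} → {A,C,G} (+1)
site 1, node QV: Q={C} ∪ V={G} → {C,G} (+1)
site 1, node ABQRTVY: ABRTY={A,C,G} ∩ QV={C,G} → {C,G} (+0)
site 2, node AB: A={T} ∪ B={C} → {C,T} (+1)
site 2, node RT: R={T} ∪ T={A} → {A,T} (+1)
site 2, node RTY: RT={A,T} ∪ Y={G} → {A,G,T} (+1)
site 2, node ABRTY: AB={C,T} ∩ RTY={A,G,T} → {T} (+0)
site 2, node QV: Q={T} ∩ V={T} → {T} (+0)
site 2, node ABQRTVY: ABRTY={T} ∩ QV={T} → {T} (+0)
per-site changes: [4, 4, 3]; total = 11

3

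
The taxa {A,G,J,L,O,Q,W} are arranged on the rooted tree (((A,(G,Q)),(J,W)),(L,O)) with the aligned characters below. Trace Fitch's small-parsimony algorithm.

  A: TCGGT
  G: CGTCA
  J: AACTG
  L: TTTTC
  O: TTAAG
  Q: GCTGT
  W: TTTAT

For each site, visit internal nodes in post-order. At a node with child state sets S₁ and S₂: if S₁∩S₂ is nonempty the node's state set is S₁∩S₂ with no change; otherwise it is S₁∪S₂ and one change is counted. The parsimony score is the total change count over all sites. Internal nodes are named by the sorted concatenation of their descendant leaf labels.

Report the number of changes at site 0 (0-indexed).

3

site 0, node GQ: G={C} ∪ Q={G} → {C,G} (+1)
site 0, node AGQ: A={T} ∪ GQ={C,G} → {C,G,T} (+1)
site 0, node JW: J={A} ∪ W={T} → {A,T} (+1)
site 0, node AGJQW: AGQ={C,G,T} ∩ JW={A,T} → {T} (+0)
site 0, node LO: L={T} ∩ O={T} → {T} (+0)
site 0, node AGJLOQW: AGJQW={T} ∩ LO={T} → {T} (+0)
site 1, node GQ: G={G} ∪ Q={C} → {C,G} (+1)
site 1, node AGQ: A={C} ∩ GQ={C,G} → {C} (+0)
site 1, node JW: J={A} ∪ W={T} → {A,T} (+1)
site 1, node AGJQW: AGQ={C} ∪ JW={A,T} → {A,C,T} (+1)
site 1, node LO: L={T} ∩ O={T} → {T} (+0)
site 1, node AGJLOQW: AGJQW={A,C,T} ∩ LO={T} → {T} (+0)
site 2, node GQ: G={T} ∩ Q={T} → {T} (+0)
site 2, node AGQ: A={G} ∪ GQ={T} → {G,T} (+1)
site 2, node JW: J={C} ∪ W={T} → {C,T} (+1)
site 2, node AGJQW: AGQ={G,T} ∩ JW={C,T} → {T} (+0)
site 2, node LO: L={T} ∪ O={A} → {A,T} (+1)
site 2, node AGJLOQW: AGJQW={T} ∩ LO={A,T} → {T} (+0)
site 3, node GQ: G={C} ∪ Q={G} → {C,G} (+1)
site 3, node AGQ: A={G} ∩ GQ={C,G} → {G} (+0)
site 3, node JW: J={T} ∪ W={A} → {A,T} (+1)
site 3, node AGJQW: AGQ={G} ∪ JW={A,T} → {A,G,T} (+1)
site 3, node LO: L={T} ∪ O={A} → {A,T} (+1)
site 3, node AGJLOQW: AGJQW={A,G,T} ∩ LO={A,T} → {A,T} (+0)
site 4, node GQ: G={A} ∪ Q={T} → {A,T} (+1)
site 4, node AGQ: A={T} ∩ GQ={A,T} → {T} (+0)
site 4, node JW: J={G} ∪ W={T} → {G,T} (+1)
site 4, node AGJQW: AGQ={T} ∩ JW={G,T} → {T} (+0)
site 4, node LO: L={C} ∪ O={G} → {C,G} (+1)
site 4, node AGJLOQW: AGJQW={T} ∪ LO={C,G} → {C,G,T} (+1)
per-site changes: [3, 3, 3, 4, 4]; total = 17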